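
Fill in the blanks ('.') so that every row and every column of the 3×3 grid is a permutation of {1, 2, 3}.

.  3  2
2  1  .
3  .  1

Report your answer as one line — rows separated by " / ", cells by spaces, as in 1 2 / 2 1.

1 3 2 / 2 1 3 / 3 2 1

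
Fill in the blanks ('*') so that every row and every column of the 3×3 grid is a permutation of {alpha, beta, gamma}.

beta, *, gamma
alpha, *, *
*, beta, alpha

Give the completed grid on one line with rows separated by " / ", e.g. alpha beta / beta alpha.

beta alpha gamma / alpha gamma beta / gamma beta alpha

Cell (r1,c2): row 1 has {beta,gamma}; column 2 has {beta} → alpha.
Cell (r2,c2): row 2 has {alpha}; column 2 has {alpha,beta} → gamma.
Cell (r2,c3): row 2 has {alpha,gamma}; column 3 has {alpha,gamma} → beta.
Cell (r3,c1): row 3 has {alpha,beta}; column 1 has {alpha,beta} → gamma.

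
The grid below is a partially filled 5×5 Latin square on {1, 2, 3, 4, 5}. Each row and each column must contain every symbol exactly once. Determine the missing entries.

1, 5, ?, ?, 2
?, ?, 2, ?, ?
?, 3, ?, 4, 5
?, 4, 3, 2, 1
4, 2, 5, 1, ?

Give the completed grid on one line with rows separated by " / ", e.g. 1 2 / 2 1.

1 5 4 3 2 / 3 1 2 5 4 / 2 3 1 4 5 / 5 4 3 2 1 / 4 2 5 1 3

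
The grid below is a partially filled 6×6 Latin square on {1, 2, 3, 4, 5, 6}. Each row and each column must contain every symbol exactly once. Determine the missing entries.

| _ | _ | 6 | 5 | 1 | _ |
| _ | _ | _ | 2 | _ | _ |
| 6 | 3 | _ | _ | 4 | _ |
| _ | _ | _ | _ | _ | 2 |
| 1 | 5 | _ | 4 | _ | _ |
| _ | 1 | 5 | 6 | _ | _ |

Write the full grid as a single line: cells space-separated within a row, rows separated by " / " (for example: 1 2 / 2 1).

4 2 6 5 1 3 / 3 6 4 2 5 1 / 6 3 2 1 4 5 / 5 4 1 3 6 2 / 1 5 3 4 2 6 / 2 1 5 6 3 4

(r3,c4): row 3 has {3,4,6}; column 4 has {2,4,5,6}, so it must be 1.
(r3,c6): row 3 has {1,3,4,6}; column 6 has {2}, so it must be 5.
(r4,c4): row 4 has {2}; column 4 has {1,2,4,5,6}, so it must be 3.
(r3,c3): row 3 has {1,3,4,5,6}; column 3 has {5,6}, so it must be 2.
(r5,c3): row 5 has {1,4,5}; column 3 has {2,5,6}, so it must be 3.
(r5,c6): row 5 has {1,3,4,5}; column 6 has {2,5}, so it must be 6.
(r5,c5): row 5 has {1,3,4,5,6}; column 5 has {1,4}, so it must be 2.
(r6,c5): row 6 has {1,5,6}; column 5 has {1,2,4}, so it must be 3.
(r6,c6): row 6 has {1,3,5,6}; column 6 has {2,5,6}, so it must be 4.
(r1,c6): row 1 has {1,5,6}; column 6 has {2,4,5,6}, so it must be 3.
(r2,c6): row 2 has {2}; column 6 has {2,3,4,5,6}, so it must be 1.
(r6,c1): row 6 has {1,3,4,5,6}; column 1 has {1,6}, so it must be 2.
(r1,c1): row 1 has {1,3,5,6}; column 1 has {1,2,6}, so it must be 4.
(r1,c2): row 1 has {1,3,4,5,6}; column 2 has {1,3,5}, so it must be 2.
(r2,c3): row 2 has {1,2}; column 3 has {2,3,5,6}, so it must be 4.
(r4,c1): row 4 has {2,3}; column 1 has {1,2,4,6}, so it must be 5.
(r4,c3): row 4 has {2,3,5}; column 3 has {2,3,4,5,6}, so it must be 1.
(r4,c5): row 4 has {1,2,3,5}; column 5 has {1,2,3,4}, so it must be 6.
(r2,c1): row 2 has {1,2,4}; column 1 has {1,2,4,5,6}, so it must be 3.
(r2,c2): row 2 has {1,2,3,4}; column 2 has {1,2,3,5}, so it must be 6.
(r2,c5): row 2 has {1,2,3,4,6}; column 5 has {1,2,3,4,6}, so it must be 5.
(r4,c2): row 4 has {1,2,3,5,6}; column 2 has {1,2,3,5,6}, so it must be 4.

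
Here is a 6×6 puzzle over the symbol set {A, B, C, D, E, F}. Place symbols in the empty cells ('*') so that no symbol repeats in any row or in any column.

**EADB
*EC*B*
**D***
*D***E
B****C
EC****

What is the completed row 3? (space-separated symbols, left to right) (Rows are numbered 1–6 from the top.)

A B D E C F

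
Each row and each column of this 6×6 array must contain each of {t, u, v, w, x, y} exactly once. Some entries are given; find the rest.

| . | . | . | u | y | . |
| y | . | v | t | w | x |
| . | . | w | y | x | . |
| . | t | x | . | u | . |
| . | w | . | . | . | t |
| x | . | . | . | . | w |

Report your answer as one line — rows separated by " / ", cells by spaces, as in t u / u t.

w x t u y v / y u v t w x / t v w y x u / v t x w u y / u w y x v t / x y u v t w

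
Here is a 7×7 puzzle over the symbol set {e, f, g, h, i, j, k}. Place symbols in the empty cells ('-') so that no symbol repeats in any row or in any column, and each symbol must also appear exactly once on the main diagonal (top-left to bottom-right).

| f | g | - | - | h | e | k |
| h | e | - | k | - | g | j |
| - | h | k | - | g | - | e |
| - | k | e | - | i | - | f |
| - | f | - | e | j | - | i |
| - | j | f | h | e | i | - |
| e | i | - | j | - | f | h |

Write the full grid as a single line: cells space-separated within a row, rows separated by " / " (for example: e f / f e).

f g j i h e k / h e i k f g j / i h k f g j e / j k e g i h f / g f h e j k i / k j f h e i g / e i g j k f h

(r1,c4) = i
(r2,c3) = i
(r2,c5) = f
(r3,c4) = f
(r3,c6) = j
(r4,c4) = g
(r4,c6) = h
(r5,c6) = k
(r6,c7) = g
(r7,c3) = g
(r7,c5) = k
(r1,c3) = j
(r3,c1) = i
(r4,c1) = j
(r5,c1) = g
(r5,c3) = h
(r6,c1) = k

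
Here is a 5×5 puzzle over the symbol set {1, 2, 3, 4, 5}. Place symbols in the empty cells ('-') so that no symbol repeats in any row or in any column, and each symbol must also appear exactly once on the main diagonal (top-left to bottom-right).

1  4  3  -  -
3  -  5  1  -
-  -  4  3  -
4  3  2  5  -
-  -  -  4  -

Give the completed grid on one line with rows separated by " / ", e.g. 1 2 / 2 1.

(r1,c4) = 2
(r1,c5) = 5
(r2,c2) = 2
(r2,c5) = 4
(r4,c5) = 1
(r5,c3) = 1
(r5,c5) = 3
(r3,c5) = 2
(r5,c2) = 5
(r3,c1) = 5
(r3,c2) = 1
(r5,c1) = 2

1 4 3 2 5 / 3 2 5 1 4 / 5 1 4 3 2 / 4 3 2 5 1 / 2 5 1 4 3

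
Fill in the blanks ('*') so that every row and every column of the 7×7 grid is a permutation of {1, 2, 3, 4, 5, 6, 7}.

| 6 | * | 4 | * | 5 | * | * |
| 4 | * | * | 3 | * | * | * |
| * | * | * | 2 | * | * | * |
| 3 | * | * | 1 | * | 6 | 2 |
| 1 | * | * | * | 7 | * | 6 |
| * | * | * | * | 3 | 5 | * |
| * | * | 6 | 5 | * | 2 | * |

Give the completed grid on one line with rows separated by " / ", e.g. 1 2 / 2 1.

6 2 4 7 5 1 3 / 4 6 1 3 2 7 5 / 5 1 3 2 6 4 7 / 3 7 5 1 4 6 2 / 1 5 2 4 7 3 6 / 2 4 7 6 3 5 1 / 7 3 6 5 1 2 4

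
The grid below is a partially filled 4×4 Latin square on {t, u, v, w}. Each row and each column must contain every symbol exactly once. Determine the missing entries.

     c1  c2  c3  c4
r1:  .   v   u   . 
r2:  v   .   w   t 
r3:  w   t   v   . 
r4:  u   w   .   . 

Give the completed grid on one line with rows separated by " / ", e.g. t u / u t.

row 1 has {u,v}; column 1 has {u,v,w} — only t is left for (r1,c1).
row 1 has {t,u,v}; column 4 has {t} — only w is left for (r1,c4).
row 2 has {t,v,w}; column 2 has {t,v,w} — only u is left for (r2,c2).
row 3 has {t,v,w}; column 4 has {t,w} — only u is left for (r3,c4).
row 4 has {u,w}; column 3 has {u,v,w} — only t is left for (r4,c3).
row 4 has {t,u,w}; column 4 has {t,u,w} — only v is left for (r4,c4).

t v u w / v u w t / w t v u / u w t v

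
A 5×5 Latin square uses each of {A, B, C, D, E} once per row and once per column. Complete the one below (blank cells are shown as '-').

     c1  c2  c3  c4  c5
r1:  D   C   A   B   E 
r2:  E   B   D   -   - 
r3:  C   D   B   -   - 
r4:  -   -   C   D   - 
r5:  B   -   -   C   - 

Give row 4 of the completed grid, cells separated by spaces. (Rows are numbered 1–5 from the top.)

A E C D B

At row 2, column 4: row 2 has {B,D,E}; column 4 has {B,C,D}; that leaves A.
At row 2, column 5: row 2 has {A,B,D,E}; column 5 has {E}; that leaves C.
At row 3, column 4: row 3 has {B,C,D}; column 4 has {A,B,C,D}; that leaves E.
At row 3, column 5: row 3 has {B,C,D,E}; column 5 has {C,E}; that leaves A.
At row 4, column 1: row 4 has {C,D}; column 1 has {B,C,D,E}; that leaves A.
At row 4, column 2: row 4 has {A,C,D}; column 2 has {B,C,D}; that leaves E.
At row 4, column 5: row 4 has {A,C,D,E}; column 5 has {A,C,E}; that leaves B.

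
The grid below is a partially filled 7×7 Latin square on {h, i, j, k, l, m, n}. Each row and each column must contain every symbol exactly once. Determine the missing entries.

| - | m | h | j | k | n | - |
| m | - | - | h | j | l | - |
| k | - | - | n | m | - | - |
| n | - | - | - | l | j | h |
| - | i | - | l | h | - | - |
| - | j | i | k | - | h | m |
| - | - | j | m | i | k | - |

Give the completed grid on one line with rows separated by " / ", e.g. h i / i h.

i m h j k n l / m n k h j l i / k h l n m i j / n k m i l j h / j i n l h m k / l j i k n h m / h l j m i k n

(r3,c3) = l
(r3,c6) = i
(r3,c7) = j
(r4,c2) = k
(r4,c3) = m
(r4,c4) = i
(r5,c1) = j
(r5,c6) = m
(r6,c1) = l
(r6,c5) = n
(r7,c1) = h
(r1,c1) = i
(r1,c7) = l
(r2,c2) = n
(r2,c3) = k
(r2,c7) = i
(r3,c2) = h
(r5,c3) = n
(r5,c7) = k
(r7,c2) = l
(r7,c7) = n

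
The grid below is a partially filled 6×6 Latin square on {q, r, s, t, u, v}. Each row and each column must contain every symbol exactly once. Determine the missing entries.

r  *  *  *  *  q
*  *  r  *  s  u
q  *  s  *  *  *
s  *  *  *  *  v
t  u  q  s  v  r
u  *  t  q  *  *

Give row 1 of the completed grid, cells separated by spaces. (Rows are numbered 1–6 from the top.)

r s v u t q

(r2,c1) = v
(r2,c4) = t
(r3,c6) = t
(r4,c3) = u
(r4,c4) = r
(r6,c5) = r
(r6,c6) = s
(r1,c3) = v
(r1,c4) = u
(r1,c5) = t
(r2,c2) = q
(r3,c4) = v
(r3,c5) = u
(r4,c2) = t
(r4,c5) = q
(r6,c2) = v
(r1,c2) = s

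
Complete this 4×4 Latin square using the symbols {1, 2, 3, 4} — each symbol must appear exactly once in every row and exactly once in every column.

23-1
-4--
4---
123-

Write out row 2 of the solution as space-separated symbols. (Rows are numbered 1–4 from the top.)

3 4 1 2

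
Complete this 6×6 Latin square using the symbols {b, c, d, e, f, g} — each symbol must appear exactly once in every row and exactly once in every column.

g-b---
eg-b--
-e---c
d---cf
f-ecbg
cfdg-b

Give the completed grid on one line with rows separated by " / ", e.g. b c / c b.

g c b f d e / e g c b f d / b e f d g c / d b g e c f / f d e c b g / c f d g e b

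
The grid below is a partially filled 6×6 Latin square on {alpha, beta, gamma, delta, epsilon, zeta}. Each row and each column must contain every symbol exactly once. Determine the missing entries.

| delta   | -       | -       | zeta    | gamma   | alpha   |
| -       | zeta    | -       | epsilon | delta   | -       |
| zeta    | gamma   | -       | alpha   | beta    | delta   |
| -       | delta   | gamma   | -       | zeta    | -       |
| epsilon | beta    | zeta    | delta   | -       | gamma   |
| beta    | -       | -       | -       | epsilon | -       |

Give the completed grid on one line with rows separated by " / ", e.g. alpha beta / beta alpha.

delta epsilon beta zeta gamma alpha / gamma zeta alpha epsilon delta beta / zeta gamma epsilon alpha beta delta / alpha delta gamma beta zeta epsilon / epsilon beta zeta delta alpha gamma / beta alpha delta gamma epsilon zeta

(r1,c2): row 1 has {alpha,gamma,delta,zeta}; column 2 has {beta,gamma,delta,zeta}, so it must be epsilon.
(r1,c3): row 1 has {alpha,gamma,delta,epsilon,zeta}; column 3 has {gamma,zeta}, so it must be beta.
(r2,c3): row 2 has {delta,epsilon,zeta}; column 3 has {beta,gamma,zeta}, so it must be alpha.
(r2,c6): row 2 has {alpha,delta,epsilon,zeta}; column 6 has {alpha,gamma,delta}, so it must be beta.
(r3,c3): row 3 has {alpha,beta,gamma,delta,zeta}; column 3 has {alpha,beta,gamma,zeta}, so it must be epsilon.
(r4,c1): row 4 has {gamma,delta,zeta}; column 1 has {beta,delta,epsilon,zeta}, so it must be alpha.
(r4,c4): row 4 has {alpha,gamma,delta,zeta}; column 4 has {alpha,delta,epsilon,zeta}, so it must be beta.
(r4,c6): row 4 has {alpha,beta,gamma,delta,zeta}; column 6 has {alpha,beta,gamma,delta}, so it must be epsilon.
(r5,c5): row 5 has {beta,gamma,delta,epsilon,zeta}; column 5 has {beta,gamma,delta,epsilon,zeta}, so it must be alpha.
(r6,c2): row 6 has {beta,epsilon}; column 2 has {beta,gamma,delta,epsilon,zeta}, so it must be alpha.
(r6,c3): row 6 has {alpha,beta,epsilon}; column 3 has {alpha,beta,gamma,epsilon,zeta}, so it must be delta.
(r6,c4): row 6 has {alpha,beta,delta,epsilon}; column 4 has {alpha,beta,delta,epsilon,zeta}, so it must be gamma.
(r6,c6): row 6 has {alpha,beta,gamma,delta,epsilon}; column 6 has {alpha,beta,gamma,delta,epsilon}, so it must be zeta.
(r2,c1): row 2 has {alpha,beta,delta,epsilon,zeta}; column 1 has {alpha,beta,delta,epsilon,zeta}, so it must be gamma.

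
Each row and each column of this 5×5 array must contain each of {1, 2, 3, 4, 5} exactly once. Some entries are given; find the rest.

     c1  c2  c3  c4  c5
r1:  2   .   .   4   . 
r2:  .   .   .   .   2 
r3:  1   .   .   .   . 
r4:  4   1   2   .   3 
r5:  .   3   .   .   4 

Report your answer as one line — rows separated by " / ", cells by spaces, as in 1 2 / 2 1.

2 5 3 4 1 / 3 4 5 1 2 / 1 2 4 3 5 / 4 1 2 5 3 / 5 3 1 2 4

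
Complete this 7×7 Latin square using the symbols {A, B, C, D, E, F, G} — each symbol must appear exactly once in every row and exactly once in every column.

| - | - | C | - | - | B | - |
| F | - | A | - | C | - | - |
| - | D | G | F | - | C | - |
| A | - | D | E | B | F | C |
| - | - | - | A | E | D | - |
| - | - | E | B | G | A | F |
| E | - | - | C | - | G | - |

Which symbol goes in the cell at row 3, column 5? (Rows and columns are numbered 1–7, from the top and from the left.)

A

(r2,c6): row 2 has {A,C,F}; column 6 has {A,B,C,D,F,G}, so it must be E.
(r3,c1): row 3 has {C,D,F,G}; column 1 has {A,E,F}, so it must be B.
(r3,c5): row 3 has {B,C,D,F,G}; column 5 has {B,C,E,G}, so it must be A.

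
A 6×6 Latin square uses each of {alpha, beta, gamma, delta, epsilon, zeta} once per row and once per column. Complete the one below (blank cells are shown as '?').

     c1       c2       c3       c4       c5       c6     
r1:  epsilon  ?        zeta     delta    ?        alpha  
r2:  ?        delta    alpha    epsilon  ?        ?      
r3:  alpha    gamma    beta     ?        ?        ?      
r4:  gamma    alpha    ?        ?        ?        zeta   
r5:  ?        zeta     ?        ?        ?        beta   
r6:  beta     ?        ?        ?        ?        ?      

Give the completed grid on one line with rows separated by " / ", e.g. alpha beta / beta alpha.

epsilon beta zeta delta gamma alpha / zeta delta alpha epsilon beta gamma / alpha gamma beta zeta delta epsilon / gamma alpha delta beta epsilon zeta / delta zeta epsilon gamma alpha beta / beta epsilon gamma alpha zeta delta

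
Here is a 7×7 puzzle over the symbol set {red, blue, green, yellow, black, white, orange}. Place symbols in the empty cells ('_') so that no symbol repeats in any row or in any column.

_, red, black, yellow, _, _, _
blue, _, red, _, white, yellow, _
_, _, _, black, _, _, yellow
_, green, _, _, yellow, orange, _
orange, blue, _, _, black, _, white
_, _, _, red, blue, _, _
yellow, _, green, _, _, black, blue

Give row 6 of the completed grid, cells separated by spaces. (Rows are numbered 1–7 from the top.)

green yellow orange red blue white black

At row 5, column 3: row 5 has {blue,black,white,orange}; column 3 has {red,green,black}; that leaves yellow.
At row 5, column 4: row 5 has {blue,yellow,black,white,orange}; column 4 has {red,yellow,black}; that leaves green.
At row 5, column 6: row 5 has {blue,green,yellow,black,white,orange}; column 6 has {yellow,black,orange}; that leaves red.
At row 2, column 4: row 2 has {red,blue,yellow,white}; column 4 has {red,green,yellow,black}; that leaves orange.
At row 7, column 4: row 7 has {blue,green,yellow,black}; column 4 has {red,green,yellow,black,orange}; that leaves white.
At row 2, column 2: row 2 has {red,blue,yellow,white,orange}; column 2 has {red,blue,green}; that leaves black.
At row 2, column 7: row 2 has {red,blue,yellow,black,white,orange}; column 7 has {blue,yellow,white}; that leaves green.
At row 4, column 4: row 4 has {green,yellow,orange}; column 4 has {red,green,yellow,black,white,orange}; that leaves blue.
At row 7, column 2: row 7 has {blue,green,yellow,black,white}; column 2 has {red,blue,green,black}; that leaves orange.
At row 7, column 5: row 7 has {blue,green,yellow,black,white,orange}; column 5 has {blue,yellow,black,white}; that leaves red.
At row 1, column 7: row 1 has {red,yellow,black}; column 7 has {blue,green,yellow,white}; that leaves orange.
At row 3, column 2: row 3 has {yellow,black}; column 2 has {red,blue,green,black,orange}; that leaves white.
At row 4, column 3: row 4 has {blue,green,yellow,orange}; column 3 has {red,green,yellow,black}; that leaves white.
At row 6, column 2: row 6 has {red,blue}; column 2 has {red,blue,green,black,white,orange}; that leaves yellow.
At row 6, column 3: row 6 has {red,blue,yellow}; column 3 has {red,green,yellow,black,white}; that leaves orange.
At row 6, column 7: row 6 has {red,blue,yellow,orange}; column 7 has {blue,green,yellow,white,orange}; that leaves black.
At row 1, column 5: row 1 has {red,yellow,black,orange}; column 5 has {red,blue,yellow,black,white}; that leaves green.
At row 3, column 3: row 3 has {yellow,black,white}; column 3 has {red,green,yellow,black,white,orange}; that leaves blue.
At row 3, column 5: row 3 has {blue,yellow,black,white}; column 5 has {red,blue,green,yellow,black,white}; that leaves orange.
At row 3, column 6: row 3 has {blue,yellow,black,white,orange}; column 6 has {red,yellow,black,orange}; that leaves green.
At row 4, column 7: row 4 has {blue,green,yellow,white,orange}; column 7 has {blue,green,yellow,black,white,orange}; that leaves red.
At row 6, column 6: row 6 has {red,blue,yellow,black,orange}; column 6 has {red,green,yellow,black,orange}; that leaves white.
At row 1, column 1: row 1 has {red,green,yellow,black,orange}; column 1 has {blue,yellow,orange}; that leaves white.
At row 1, column 6: row 1 has {red,green,yellow,black,white,orange}; column 6 has {red,green,yellow,black,white,orange}; that leaves blue.
At row 3, column 1: row 3 has {blue,green,yellow,black,white,orange}; column 1 has {blue,yellow,white,orange}; that leaves red.
At row 4, column 1: row 4 has {red,blue,green,yellow,white,orange}; column 1 has {red,blue,yellow,white,orange}; that leaves black.
At row 6, column 1: row 6 has {red,blue,yellow,black,white,orange}; column 1 has {red,blue,yellow,black,white,orange}; that leaves green.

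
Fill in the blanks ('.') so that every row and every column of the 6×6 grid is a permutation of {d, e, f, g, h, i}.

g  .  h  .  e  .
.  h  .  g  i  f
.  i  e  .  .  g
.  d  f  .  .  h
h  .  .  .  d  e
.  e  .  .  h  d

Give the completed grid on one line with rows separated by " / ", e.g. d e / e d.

(r1,c2) = f
(r1,c6) = i
(r2,c3) = d
(r3,c5) = f
(r4,c5) = g
(r5,c2) = g
(r5,c3) = i
(r5,c4) = f
(r6,c3) = g
(r6,c4) = i
(r1,c4) = d
(r2,c1) = e
(r3,c1) = d
(r3,c4) = h
(r4,c1) = i
(r4,c4) = e
(r6,c1) = f

g f h d e i / e h d g i f / d i e h f g / i d f e g h / h g i f d e / f e g i h d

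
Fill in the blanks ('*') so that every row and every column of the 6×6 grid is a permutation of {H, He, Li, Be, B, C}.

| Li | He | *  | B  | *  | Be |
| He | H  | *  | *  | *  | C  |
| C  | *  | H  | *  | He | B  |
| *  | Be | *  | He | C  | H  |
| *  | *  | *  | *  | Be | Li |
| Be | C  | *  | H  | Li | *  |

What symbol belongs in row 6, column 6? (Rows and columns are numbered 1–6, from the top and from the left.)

He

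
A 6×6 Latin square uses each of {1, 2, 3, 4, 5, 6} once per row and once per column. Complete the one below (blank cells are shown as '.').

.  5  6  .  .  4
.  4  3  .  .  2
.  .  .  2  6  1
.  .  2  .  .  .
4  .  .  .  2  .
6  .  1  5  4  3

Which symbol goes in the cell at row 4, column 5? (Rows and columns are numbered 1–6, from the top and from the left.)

At row 3, column 2: row 3 has {1,2,6}; column 2 has {4,5}; that leaves 3.
At row 5, column 3: row 5 has {2,4}; column 3 has {1,2,3,6}; that leaves 5.
At row 5, column 6: row 5 has {2,4,5}; column 6 has {1,2,3,4}; that leaves 6.
At row 6, column 2: row 6 has {1,3,4,5,6}; column 2 has {3,4,5}; that leaves 2.
At row 3, column 1: row 3 has {1,2,3,6}; column 1 has {4,6}; that leaves 5.
At row 3, column 3: row 3 has {1,2,3,5,6}; column 3 has {1,2,3,5,6}; that leaves 4.
At row 4, column 6: row 4 has {2}; column 6 has {1,2,3,4,6}; that leaves 5.
At row 5, column 2: row 5 has {2,4,5,6}; column 2 has {2,3,4,5}; that leaves 1.
At row 5, column 4: row 5 has {1,2,4,5,6}; column 4 has {2,5}; that leaves 3.
At row 1, column 4: row 1 has {4,5,6}; column 4 has {2,3,5}; that leaves 1.
At row 1, column 5: row 1 has {1,4,5,6}; column 5 has {2,4,6}; that leaves 3.
At row 2, column 1: row 2 has {2,3,4}; column 1 has {4,5,6}; that leaves 1.
At row 2, column 4: row 2 has {1,2,3,4}; column 4 has {1,2,3,5}; that leaves 6.
At row 2, column 5: row 2 has {1,2,3,4,6}; column 5 has {2,3,4,6}; that leaves 5.
At row 4, column 1: row 4 has {2,5}; column 1 has {1,4,5,6}; that leaves 3.
At row 4, column 2: row 4 has {2,3,5}; column 2 has {1,2,3,4,5}; that leaves 6.
At row 4, column 4: row 4 has {2,3,5,6}; column 4 has {1,2,3,5,6}; that leaves 4.
At row 4, column 5: row 4 has {2,3,4,5,6}; column 5 has {2,3,4,5,6}; that leaves 1.

1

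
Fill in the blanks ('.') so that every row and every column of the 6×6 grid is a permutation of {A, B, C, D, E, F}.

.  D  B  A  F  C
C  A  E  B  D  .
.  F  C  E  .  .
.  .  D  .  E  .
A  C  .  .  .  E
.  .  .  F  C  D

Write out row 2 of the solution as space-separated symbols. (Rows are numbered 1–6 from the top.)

C A E B D F

At row 1, column 1: row 1 has {A,B,C,D,F}; column 1 has {A,C}; that leaves E.
At row 2, column 6: row 2 has {A,B,C,D,E}; column 6 has {C,D,E}; that leaves F.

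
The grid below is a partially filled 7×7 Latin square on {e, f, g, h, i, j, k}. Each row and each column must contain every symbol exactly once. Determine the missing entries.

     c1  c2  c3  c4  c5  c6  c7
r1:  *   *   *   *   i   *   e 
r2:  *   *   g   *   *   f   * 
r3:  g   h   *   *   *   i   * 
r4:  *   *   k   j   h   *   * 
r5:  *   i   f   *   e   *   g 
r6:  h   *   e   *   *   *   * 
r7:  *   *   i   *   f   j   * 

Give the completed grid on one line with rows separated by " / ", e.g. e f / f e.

row 3 has {g,h,i}; column 3 has {e,f,g,i,k} — only j is left for (r3,c3).
row 3 has {g,h,i,j}; column 5 has {e,f,h,i} — only k is left for (r3,c5).
row 3 has {g,h,i,j,k}; column 7 has {e,g} — only f is left for (r3,c7).
row 4 has {h,j,k}; column 7 has {e,f,g} — only i is left for (r4,c7).
row 1 has {e,i}; column 3 has {e,f,g,i,j,k} — only h is left for (r1,c3).
row 2 has {f,g}; column 5 has {e,f,h,i,k} — only j is left for (r2,c5).
row 3 has {f,g,h,i,j,k}; column 4 has {j} — only e is left for (r3,c4).
row 6 has {e,h}; column 5 has {e,f,h,i,j,k} — only g is left for (r6,c5).
row 6 has {e,g,h}; column 6 has {f,i,j} — only k is left for (r6,c6).
row 6 has {e,g,h,k}; column 7 has {e,f,g,i} — only j is left for (r6,c7).
row 1 has {e,h,i}; column 6 has {f,i,j,k} — only g is left for (r1,c6).
row 4 has {h,i,j,k}; column 6 has {f,g,i,j,k} — only e is left for (r4,c6).
row 5 has {e,f,g,i}; column 6 has {e,f,g,i,j,k} — only h is left for (r5,c6).
row 6 has {e,g,h,j,k}; column 2 has {h,i} — only f is left for (r6,c2).
row 6 has {e,f,g,h,j,k}; column 4 has {e,j} — only i is left for (r6,c4).
row 4 has {e,h,i,j,k}; column 1 has {g,h} — only f is left for (r4,c1).
row 4 has {e,f,h,i,j,k}; column 2 has {f,h,i} — only g is left for (r4,c2).
row 5 has {e,f,g,h,i}; column 4 has {e,i,j} — only k is left for (r5,c4).
row 1 has {e,g,h,i}; column 4 has {e,i,j,k} — only f is left for (r1,c4).
row 2 has {f,g,j}; column 4 has {e,f,i,j,k} — only h is left for (r2,c4).
row 2 has {f,g,h,j}; column 7 has {e,f,g,i,j} — only k is left for (r2,c7).
row 5 has {e,f,g,h,i,k}; column 1 has {f,g,h} — only j is left for (r5,c1).
row 7 has {f,i,j}; column 4 has {e,f,h,i,j,k} — only g is left for (r7,c4).
row 7 has {f,g,i,j}; column 7 has {e,f,g,i,j,k} — only h is left for (r7,c7).
row 1 has {e,f,g,h,i}; column 1 has {f,g,h,j} — only k is left for (r1,c1).
row 1 has {e,f,g,h,i,k}; column 2 has {f,g,h,i} — only j is left for (r1,c2).
row 2 has {f,g,h,j,k}; column 2 has {f,g,h,i,j} — only e is left for (r2,c2).
row 7 has {f,g,h,i,j}; column 1 has {f,g,h,j,k} — only e is left for (r7,c1).
row 7 has {e,f,g,h,i,j}; column 2 has {e,f,g,h,i,j} — only k is left for (r7,c2).
row 2 has {e,f,g,h,j,k}; column 1 has {e,f,g,h,j,k} — only i is left for (r2,c1).

k j h f i g e / i e g h j f k / g h j e k i f / f g k j h e i / j i f k e h g / h f e i g k j / e k i g f j h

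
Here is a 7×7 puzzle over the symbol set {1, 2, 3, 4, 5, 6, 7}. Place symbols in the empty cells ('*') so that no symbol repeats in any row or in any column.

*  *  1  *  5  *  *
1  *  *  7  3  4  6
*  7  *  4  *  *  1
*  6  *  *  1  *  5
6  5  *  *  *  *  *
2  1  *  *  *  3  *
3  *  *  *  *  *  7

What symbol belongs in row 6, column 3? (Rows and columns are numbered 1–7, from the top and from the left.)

6

(r2,c2) = 2
(r2,c3) = 5
(r3,c1) = 5
(r6,c7) = 4
(r7,c2) = 4
(r1,c2) = 3
(r1,c7) = 2
(r5,c7) = 3
(r1,c4) = 6
(r1,c6) = 7
(r4,c6) = 2
(r5,c6) = 1
(r6,c4) = 5
(r1,c1) = 4
(r3,c6) = 6
(r4,c1) = 7
(r4,c4) = 3
(r5,c4) = 2
(r7,c4) = 1
(r7,c6) = 5
(r3,c5) = 2
(r4,c3) = 4
(r5,c3) = 7
(r5,c5) = 4
(r6,c3) = 6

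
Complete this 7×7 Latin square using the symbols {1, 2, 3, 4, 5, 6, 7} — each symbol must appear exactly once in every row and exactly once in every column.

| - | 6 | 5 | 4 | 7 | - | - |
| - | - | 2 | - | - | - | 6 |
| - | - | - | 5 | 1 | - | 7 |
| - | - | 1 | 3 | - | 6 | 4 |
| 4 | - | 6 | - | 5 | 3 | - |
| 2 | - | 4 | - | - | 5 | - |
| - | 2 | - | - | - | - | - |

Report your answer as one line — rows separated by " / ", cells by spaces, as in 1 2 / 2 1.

3 6 5 4 7 1 2 / 5 3 2 1 4 7 6 / 6 4 3 5 1 2 7 / 7 5 1 3 2 6 4 / 4 7 6 2 5 3 1 / 2 1 4 7 6 5 3 / 1 2 7 6 3 4 5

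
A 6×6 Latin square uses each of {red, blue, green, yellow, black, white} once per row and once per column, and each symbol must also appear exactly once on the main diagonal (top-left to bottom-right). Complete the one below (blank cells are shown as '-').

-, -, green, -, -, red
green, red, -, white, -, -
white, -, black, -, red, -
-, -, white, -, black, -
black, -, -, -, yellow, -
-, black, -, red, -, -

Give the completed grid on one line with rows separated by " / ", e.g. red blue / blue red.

blue yellow green black white red / green red yellow white blue black / white green black yellow red blue / red blue white green black yellow / black white red blue yellow green / yellow black blue red green white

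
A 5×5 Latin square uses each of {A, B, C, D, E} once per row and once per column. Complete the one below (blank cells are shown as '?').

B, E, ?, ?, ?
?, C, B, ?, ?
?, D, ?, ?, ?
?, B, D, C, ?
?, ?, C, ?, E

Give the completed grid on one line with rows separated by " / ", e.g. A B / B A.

(r1,c3) = A
(r1,c4) = D
(r1,c5) = C
(r3,c3) = E
(r4,c5) = A
(r5,c2) = A
(r5,c4) = B
(r2,c5) = D
(r3,c4) = A
(r3,c5) = B
(r4,c1) = E
(r5,c1) = D
(r2,c1) = A
(r2,c4) = E
(r3,c1) = C

B E A D C / A C B E D / C D E A B / E B D C A / D A C B E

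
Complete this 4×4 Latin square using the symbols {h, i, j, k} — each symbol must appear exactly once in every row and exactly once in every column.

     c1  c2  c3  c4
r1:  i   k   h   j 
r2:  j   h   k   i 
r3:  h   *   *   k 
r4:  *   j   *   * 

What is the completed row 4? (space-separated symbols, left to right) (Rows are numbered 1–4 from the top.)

row 3 has {h,k}; column 2 has {h,j,k} — only i is left for (r3,c2).
row 3 has {h,i,k}; column 3 has {h,k} — only j is left for (r3,c3).
row 4 has {j}; column 1 has {h,i,j} — only k is left for (r4,c1).
row 4 has {j,k}; column 3 has {h,j,k} — only i is left for (r4,c3).
row 4 has {i,j,k}; column 4 has {i,j,k} — only h is left for (r4,c4).

k j i h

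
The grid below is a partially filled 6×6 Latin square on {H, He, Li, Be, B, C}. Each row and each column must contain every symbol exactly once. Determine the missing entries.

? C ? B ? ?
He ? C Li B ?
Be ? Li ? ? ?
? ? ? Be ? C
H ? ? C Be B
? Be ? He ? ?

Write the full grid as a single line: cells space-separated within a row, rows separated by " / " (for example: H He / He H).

At row 1, column 1: row 1 has {B,C}; column 1 has {H,He,Be}; that leaves Li.
At row 2, column 2: row 2 has {He,Li,B,C}; column 2 has {Be,C}; that leaves H.
At row 2, column 6: row 2 has {H,He,Li,B,C}; column 6 has {B,C}; that leaves Be.
At row 3, column 4: row 3 has {Li,Be}; column 4 has {He,Li,Be,B,C}; that leaves H.
At row 3, column 6: row 3 has {H,Li,Be}; column 6 has {Be,B,C}; that leaves He.
At row 4, column 1: row 4 has {Be,C}; column 1 has {H,He,Li,Be}; that leaves B.
At row 5, column 3: row 5 has {H,Be,B,C}; column 3 has {Li,C}; that leaves He.
At row 6, column 1: row 6 has {He,Be}; column 1 has {H,He,Li,Be,B}; that leaves C.
At row 1, column 6: row 1 has {Li,B,C}; column 6 has {He,Be,B,C}; that leaves H.
At row 3, column 2: row 3 has {H,He,Li,Be}; column 2 has {H,Be,C}; that leaves B.
At row 3, column 5: row 3 has {H,He,Li,Be,B}; column 5 has {Be,B}; that leaves C.
At row 4, column 3: row 4 has {Be,B,C}; column 3 has {He,Li,C}; that leaves H.
At row 5, column 2: row 5 has {H,He,Be,B,C}; column 2 has {H,Be,B,C}; that leaves Li.
At row 6, column 3: row 6 has {He,Be,C}; column 3 has {H,He,Li,C}; that leaves B.
At row 6, column 6: row 6 has {He,Be,B,C}; column 6 has {H,He,Be,B,C}; that leaves Li.
At row 1, column 3: row 1 has {H,Li,B,C}; column 3 has {H,He,Li,B,C}; that leaves Be.
At row 1, column 5: row 1 has {H,Li,Be,B,C}; column 5 has {Be,B,C}; that leaves He.
At row 4, column 2: row 4 has {H,Be,B,C}; column 2 has {H,Li,Be,B,C}; that leaves He.
At row 4, column 5: row 4 has {H,He,Be,B,C}; column 5 has {He,Be,B,C}; that leaves Li.
At row 6, column 5: row 6 has {He,Li,Be,B,C}; column 5 has {He,Li,Be,B,C}; that leaves H.

Li C Be B He H / He H C Li B Be / Be B Li H C He / B He H Be Li C / H Li He C Be B / C Be B He H Li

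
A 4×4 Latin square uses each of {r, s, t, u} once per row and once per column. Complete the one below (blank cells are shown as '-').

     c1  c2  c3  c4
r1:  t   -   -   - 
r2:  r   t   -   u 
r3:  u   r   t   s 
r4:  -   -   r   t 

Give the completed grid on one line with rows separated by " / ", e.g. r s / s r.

Cell (r1,c4): row 1 has {t}; column 4 has {s,t,u} → r.
Cell (r2,c3): row 2 has {r,t,u}; column 3 has {r,t} → s.
Cell (r4,c1): row 4 has {r,t}; column 1 has {r,t,u} → s.
Cell (r4,c2): row 4 has {r,s,t}; column 2 has {r,t} → u.
Cell (r1,c2): row 1 has {r,t}; column 2 has {r,t,u} → s.
Cell (r1,c3): row 1 has {r,s,t}; column 3 has {r,s,t} → u.

t s u r / r t s u / u r t s / s u r t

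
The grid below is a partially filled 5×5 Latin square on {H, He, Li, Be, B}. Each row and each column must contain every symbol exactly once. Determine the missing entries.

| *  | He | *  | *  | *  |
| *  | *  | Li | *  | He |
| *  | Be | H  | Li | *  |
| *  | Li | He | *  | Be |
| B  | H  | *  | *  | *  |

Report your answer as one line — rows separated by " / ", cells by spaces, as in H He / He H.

(r2,c2) = B
(r3,c1) = He
(r3,c5) = B
(r4,c1) = H
(r4,c4) = B
(r5,c3) = Be
(r5,c4) = He
(r5,c5) = Li
(r1,c3) = B
(r1,c5) = H
(r2,c1) = Be
(r2,c4) = H
(r1,c1) = Li
(r1,c4) = Be

Li He B Be H / Be B Li H He / He Be H Li B / H Li He B Be / B H Be He Li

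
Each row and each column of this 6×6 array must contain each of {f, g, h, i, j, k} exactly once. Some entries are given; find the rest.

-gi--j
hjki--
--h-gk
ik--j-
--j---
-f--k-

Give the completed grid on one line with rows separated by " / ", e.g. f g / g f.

k g i f h j / h j k i f g / f i h j g k / i k f g j h / g h j k i f / j f g h k i

Cell (r2,c5): row 2 has {h,i,j,k}; column 5 has {g,j,k} → f.
Cell (r2,c6): row 2 has {f,h,i,j,k}; column 6 has {j,k} → g.
Cell (r3,c2): row 3 has {g,h,k}; column 2 has {f,g,j,k} → i.
Cell (r5,c2): row 5 has {j}; column 2 has {f,g,i,j,k} → h.
Cell (r5,c5): row 5 has {h,j}; column 5 has {f,g,j,k} → i.
Cell (r5,c6): row 5 has {h,i,j}; column 6 has {g,j,k} → f.
Cell (r6,c3): row 6 has {f,k}; column 3 has {h,i,j,k} → g.
Cell (r1,c5): row 1 has {g,i,j}; column 5 has {f,g,i,j,k} → h.
Cell (r4,c3): row 4 has {i,j,k}; column 3 has {g,h,i,j,k} → f.
Cell (r4,c6): row 4 has {f,i,j,k}; column 6 has {f,g,j,k} → h.
Cell (r6,c1): row 6 has {f,g,k}; column 1 has {h,i} → j.
Cell (r6,c4): row 6 has {f,g,j,k}; column 4 has {i} → h.
Cell (r6,c6): row 6 has {f,g,h,j,k}; column 6 has {f,g,h,j,k} → i.
Cell (r3,c1): row 3 has {g,h,i,k}; column 1 has {h,i,j} → f.
Cell (r3,c4): row 3 has {f,g,h,i,k}; column 4 has {h,i} → j.
Cell (r4,c4): row 4 has {f,h,i,j,k}; column 4 has {h,i,j} → g.
Cell (r5,c4): row 5 has {f,h,i,j}; column 4 has {g,h,i,j} → k.
Cell (r1,c1): row 1 has {g,h,i,j}; column 1 has {f,h,i,j} → k.
Cell (r1,c4): row 1 has {g,h,i,j,k}; column 4 has {g,h,i,j,k} → f.
Cell (r5,c1): row 5 has {f,h,i,j,k}; column 1 has {f,h,i,j,k} → g.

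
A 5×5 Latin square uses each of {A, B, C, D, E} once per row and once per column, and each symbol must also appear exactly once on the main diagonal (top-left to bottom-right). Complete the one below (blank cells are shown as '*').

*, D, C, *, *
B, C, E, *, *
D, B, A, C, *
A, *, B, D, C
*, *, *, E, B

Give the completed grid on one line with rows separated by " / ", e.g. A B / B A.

E D C B A / B C E A D / D B A C E / A E B D C / C A D E B

(r1,c1) = E
(r1,c5) = A
(r2,c4) = A
(r2,c5) = D
(r3,c5) = E
(r4,c2) = E
(r5,c1) = C
(r5,c2) = A
(r5,c3) = D
(r1,c4) = B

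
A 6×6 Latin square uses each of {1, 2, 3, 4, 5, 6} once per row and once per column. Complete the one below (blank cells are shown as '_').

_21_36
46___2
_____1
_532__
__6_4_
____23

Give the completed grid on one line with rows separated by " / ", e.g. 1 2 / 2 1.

row 1 has {1,2,3,6}; column 1 has {4} — only 5 is left for (r1,c1).
row 1 has {1,2,3,5,6}; column 4 has {2} — only 4 is left for (r1,c4).
row 2 has {2,4,6}; column 3 has {1,3,6} — only 5 is left for (r2,c3).
row 2 has {2,4,5,6}; column 5 has {2,3,4} — only 1 is left for (r2,c5).
row 4 has {2,3,5}; column 5 has {1,2,3,4} — only 6 is left for (r4,c5).
row 4 has {2,3,5,6}; column 6 has {1,2,3,6} — only 4 is left for (r4,c6).
row 5 has {4,6}; column 6 has {1,2,3,4,6} — only 5 is left for (r5,c6).
row 6 has {2,3}; column 3 has {1,3,5,6} — only 4 is left for (r6,c3).
row 2 has {1,2,4,5,6}; column 4 has {2,4} — only 3 is left for (r2,c4).
row 3 has {1}; column 3 has {1,3,4,5,6} — only 2 is left for (r3,c3).
row 3 has {1,2}; column 5 has {1,2,3,4,6} — only 5 is left for (r3,c5).
row 4 has {2,3,4,5,6}; column 1 has {4,5} — only 1 is left for (r4,c1).
row 5 has {4,5,6}; column 4 has {2,3,4} — only 1 is left for (r5,c4).
row 6 has {2,3,4}; column 1 has {1,4,5} — only 6 is left for (r6,c1).
row 6 has {2,3,4,6}; column 2 has {2,5,6} — only 1 is left for (r6,c2).
row 6 has {1,2,3,4,6}; column 4 has {1,2,3,4} — only 5 is left for (r6,c4).
row 3 has {1,2,5}; column 1 has {1,4,5,6} — only 3 is left for (r3,c1).
row 3 has {1,2,3,5}; column 2 has {1,2,5,6} — only 4 is left for (r3,c2).
row 3 has {1,2,3,4,5}; column 4 has {1,2,3,4,5} — only 6 is left for (r3,c4).
row 5 has {1,4,5,6}; column 1 has {1,3,4,5,6} — only 2 is left for (r5,c1).
row 5 has {1,2,4,5,6}; column 2 has {1,2,4,5,6} — only 3 is left for (r5,c2).

5 2 1 4 3 6 / 4 6 5 3 1 2 / 3 4 2 6 5 1 / 1 5 3 2 6 4 / 2 3 6 1 4 5 / 6 1 4 5 2 3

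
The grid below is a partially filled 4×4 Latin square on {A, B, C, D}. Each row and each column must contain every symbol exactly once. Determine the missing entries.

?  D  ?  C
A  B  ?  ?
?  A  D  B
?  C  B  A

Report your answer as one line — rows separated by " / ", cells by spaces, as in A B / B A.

(r1,c1) = B
(r1,c3) = A
(r2,c3) = C
(r2,c4) = D
(r3,c1) = C
(r4,c1) = D

B D A C / A B C D / C A D B / D C B A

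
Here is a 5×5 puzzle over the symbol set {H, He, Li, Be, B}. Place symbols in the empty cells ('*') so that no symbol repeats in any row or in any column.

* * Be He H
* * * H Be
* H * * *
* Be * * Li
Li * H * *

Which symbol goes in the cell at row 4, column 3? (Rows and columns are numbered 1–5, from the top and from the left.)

row 1 has {H,He,Be}; column 1 has {Li} — only B is left for (r1,c1).
row 1 has {H,He,Be,B}; column 2 has {H,Be} — only Li is left for (r1,c2).
row 2 has {H,Be}; column 1 has {Li,B} — only He is left for (r2,c1).
row 2 has {H,He,Be}; column 2 has {H,Li,Be} — only B is left for (r2,c2).
row 2 has {H,He,Be,B}; column 3 has {H,Be} — only Li is left for (r2,c3).
row 3 has {H}; column 1 has {He,Li,B} — only Be is left for (r3,c1).
row 4 has {Li,Be}; column 1 has {He,Li,Be,B} — only H is left for (r4,c1).
row 4 has {H,Li,Be}; column 4 has {H,He} — only B is left for (r4,c4).
row 5 has {H,Li}; column 2 has {H,Li,Be,B} — only He is left for (r5,c2).
row 5 has {H,He,Li}; column 4 has {H,He,B} — only Be is left for (r5,c4).
row 5 has {H,He,Li,Be}; column 5 has {H,Li,Be} — only B is left for (r5,c5).
row 3 has {H,Be}; column 4 has {H,He,Be,B} — only Li is left for (r3,c4).
row 3 has {H,Li,Be}; column 5 has {H,Li,Be,B} — only He is left for (r3,c5).
row 4 has {H,Li,Be,B}; column 3 has {H,Li,Be} — only He is left for (r4,c3).

He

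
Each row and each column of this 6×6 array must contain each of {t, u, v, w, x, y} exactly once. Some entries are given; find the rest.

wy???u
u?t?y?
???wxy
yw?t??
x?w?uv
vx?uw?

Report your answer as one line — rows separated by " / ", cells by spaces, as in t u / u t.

w y x v t u / u v t x y w / t u v w x y / y w u t v x / x t w y u v / v x y u w t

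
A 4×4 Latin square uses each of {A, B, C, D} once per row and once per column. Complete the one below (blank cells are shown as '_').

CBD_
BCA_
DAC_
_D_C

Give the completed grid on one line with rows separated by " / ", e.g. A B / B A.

(r1,c4): row 1 has {B,C,D}; column 4 has {C}, so it must be A.
(r2,c4): row 2 has {A,B,C}; column 4 has {A,C}, so it must be D.
(r3,c4): row 3 has {A,C,D}; column 4 has {A,C,D}, so it must be B.
(r4,c1): row 4 has {C,D}; column 1 has {B,C,D}, so it must be A.
(r4,c3): row 4 has {A,C,D}; column 3 has {A,C,D}, so it must be B.

C B D A / B C A D / D A C B / A D B C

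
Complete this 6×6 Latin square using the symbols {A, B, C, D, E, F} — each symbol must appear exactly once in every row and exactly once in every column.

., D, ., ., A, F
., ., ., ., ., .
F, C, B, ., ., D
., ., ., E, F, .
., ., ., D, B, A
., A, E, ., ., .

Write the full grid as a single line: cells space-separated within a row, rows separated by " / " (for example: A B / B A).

E D C B A F / B F A C D E / F C B A E D / A B D E F C / C E F D B A / D A E F C B

(r1,c3) = C
(r1,c4) = B
(r3,c4) = A
(r3,c5) = E
(r4,c2) = B
(r4,c6) = C
(r5,c3) = F
(r6,c6) = B
(r1,c1) = E
(r2,c6) = E
(r5,c1) = C
(r5,c2) = E
(r6,c1) = D
(r6,c5) = C
(r2,c2) = F
(r2,c4) = C
(r2,c5) = D
(r4,c1) = A
(r4,c3) = D
(r6,c4) = F
(r2,c1) = B
(r2,c3) = A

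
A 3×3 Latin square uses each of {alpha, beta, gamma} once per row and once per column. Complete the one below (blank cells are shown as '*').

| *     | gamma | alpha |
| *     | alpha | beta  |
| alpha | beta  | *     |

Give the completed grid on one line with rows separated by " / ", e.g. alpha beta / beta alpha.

(r1,c1) = beta
(r2,c1) = gamma
(r3,c3) = gamma

beta gamma alpha / gamma alpha beta / alpha beta gamma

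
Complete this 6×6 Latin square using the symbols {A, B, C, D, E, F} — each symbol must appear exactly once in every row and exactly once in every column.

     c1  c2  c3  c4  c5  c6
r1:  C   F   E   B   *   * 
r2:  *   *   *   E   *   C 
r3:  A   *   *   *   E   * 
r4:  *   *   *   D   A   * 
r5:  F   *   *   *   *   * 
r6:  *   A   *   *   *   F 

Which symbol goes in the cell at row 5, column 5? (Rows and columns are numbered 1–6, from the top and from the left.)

At row 1, column 5: row 1 has {B,C,E,F}; column 5 has {A,E}; that leaves D.
At row 1, column 6: row 1 has {B,C,D,E,F}; column 6 has {C,F}; that leaves A.
At row 6, column 4: row 6 has {A,F}; column 4 has {B,D,E}; that leaves C.
At row 6, column 5: row 6 has {A,C,F}; column 5 has {A,D,E}; that leaves B.
At row 2, column 5: row 2 has {C,E}; column 5 has {A,B,D,E}; that leaves F.
At row 3, column 4: row 3 has {A,E}; column 4 has {B,C,D,E}; that leaves F.
At row 5, column 4: row 5 has {F}; column 4 has {B,C,D,E,F}; that leaves A.
At row 5, column 5: row 5 has {A,F}; column 5 has {A,B,D,E,F}; that leaves C.

C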